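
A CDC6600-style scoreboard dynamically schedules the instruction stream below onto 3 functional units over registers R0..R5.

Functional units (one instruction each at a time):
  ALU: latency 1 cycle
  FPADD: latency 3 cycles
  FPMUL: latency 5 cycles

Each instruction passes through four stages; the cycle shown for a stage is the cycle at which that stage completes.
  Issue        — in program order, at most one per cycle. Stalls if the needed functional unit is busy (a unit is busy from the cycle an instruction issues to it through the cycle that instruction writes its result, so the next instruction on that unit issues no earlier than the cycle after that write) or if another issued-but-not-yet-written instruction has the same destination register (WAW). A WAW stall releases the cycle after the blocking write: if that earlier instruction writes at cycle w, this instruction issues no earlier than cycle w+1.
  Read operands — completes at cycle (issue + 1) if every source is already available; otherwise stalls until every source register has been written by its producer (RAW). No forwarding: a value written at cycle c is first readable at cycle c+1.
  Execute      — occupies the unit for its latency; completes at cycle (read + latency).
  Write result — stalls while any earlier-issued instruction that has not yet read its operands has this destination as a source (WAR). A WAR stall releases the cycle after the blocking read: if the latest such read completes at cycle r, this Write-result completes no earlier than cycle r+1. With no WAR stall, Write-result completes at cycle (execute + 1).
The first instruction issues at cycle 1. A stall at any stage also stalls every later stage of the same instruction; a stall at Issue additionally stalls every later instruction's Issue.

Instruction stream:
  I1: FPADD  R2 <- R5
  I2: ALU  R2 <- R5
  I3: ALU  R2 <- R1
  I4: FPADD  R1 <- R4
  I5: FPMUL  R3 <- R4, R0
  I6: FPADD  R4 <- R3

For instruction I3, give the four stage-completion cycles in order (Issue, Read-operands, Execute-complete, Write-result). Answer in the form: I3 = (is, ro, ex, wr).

I3 = (11, 12, 13, 14)

c1: I1 dispatched to FPADD
c2: I1 operands ready
c5: I1 complete
c6: R2←I1
c7: I2 dispatched to ALU
c8: I2 operands ready
c9: I2 complete
c10: R2←I2
c11: I3 dispatched to ALU
c12: I3 operands ready, I4 dispatched to FPADD
c13: I3 complete, I4 operands ready, I5 dispatched to FPMUL
c14: R2←I3, I5 operands ready
c16: I4 complete
c17: R1←I4
c18: I6 dispatched to FPADD
c19: I5 complete
c20: R3←I5
c21: I6 operands ready
c24: I6 complete
c25: R4←I6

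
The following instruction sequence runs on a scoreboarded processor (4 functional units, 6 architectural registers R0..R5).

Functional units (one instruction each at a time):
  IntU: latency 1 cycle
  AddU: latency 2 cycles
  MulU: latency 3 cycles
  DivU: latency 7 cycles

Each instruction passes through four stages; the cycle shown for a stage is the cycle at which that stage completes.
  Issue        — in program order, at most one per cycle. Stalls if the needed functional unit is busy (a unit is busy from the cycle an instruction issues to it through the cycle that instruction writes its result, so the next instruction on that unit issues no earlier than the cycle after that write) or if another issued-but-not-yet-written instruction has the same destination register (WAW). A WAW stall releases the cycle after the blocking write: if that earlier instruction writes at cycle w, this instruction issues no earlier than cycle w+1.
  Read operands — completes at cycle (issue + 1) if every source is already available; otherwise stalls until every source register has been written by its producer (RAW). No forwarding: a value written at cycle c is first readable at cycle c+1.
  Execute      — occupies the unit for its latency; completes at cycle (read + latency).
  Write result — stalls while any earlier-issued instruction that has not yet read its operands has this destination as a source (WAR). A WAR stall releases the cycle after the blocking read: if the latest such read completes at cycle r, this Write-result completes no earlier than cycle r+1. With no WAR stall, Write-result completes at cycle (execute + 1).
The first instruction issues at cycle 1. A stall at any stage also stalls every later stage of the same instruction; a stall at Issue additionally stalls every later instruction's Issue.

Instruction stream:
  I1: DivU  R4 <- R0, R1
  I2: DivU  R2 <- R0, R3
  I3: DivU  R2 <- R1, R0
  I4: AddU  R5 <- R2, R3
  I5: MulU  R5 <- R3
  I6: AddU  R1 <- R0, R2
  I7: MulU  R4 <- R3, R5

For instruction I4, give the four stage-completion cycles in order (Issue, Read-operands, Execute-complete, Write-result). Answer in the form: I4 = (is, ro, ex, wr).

[1] issue I1 (DivU)
[2] I1 read-ops
[9] I1 finished on DivU
[10] I1→R4
[11] issue I2 (DivU)
[12] I2 read-ops
[19] I2 finished on DivU
[20] I2→R2
[21] issue I3 (DivU)
[22] I3 read-ops · issue I4 (AddU)
[29] I3 finished on DivU
[30] I3→R2
[31] I4 read-ops
[33] I4 finished on AddU
[34] I4→R5
[35] issue I5 (MulU)
[36] I5 read-ops · issue I6 (AddU)
[37] I6 read-ops
[39] I5 finished on MulU · I6 finished on AddU
[40] I5→R5 · I6→R1
[41] issue I7 (MulU)
[42] I7 read-ops
[45] I7 finished on MulU
[46] I7→R4

I4 = (22, 31, 33, 34)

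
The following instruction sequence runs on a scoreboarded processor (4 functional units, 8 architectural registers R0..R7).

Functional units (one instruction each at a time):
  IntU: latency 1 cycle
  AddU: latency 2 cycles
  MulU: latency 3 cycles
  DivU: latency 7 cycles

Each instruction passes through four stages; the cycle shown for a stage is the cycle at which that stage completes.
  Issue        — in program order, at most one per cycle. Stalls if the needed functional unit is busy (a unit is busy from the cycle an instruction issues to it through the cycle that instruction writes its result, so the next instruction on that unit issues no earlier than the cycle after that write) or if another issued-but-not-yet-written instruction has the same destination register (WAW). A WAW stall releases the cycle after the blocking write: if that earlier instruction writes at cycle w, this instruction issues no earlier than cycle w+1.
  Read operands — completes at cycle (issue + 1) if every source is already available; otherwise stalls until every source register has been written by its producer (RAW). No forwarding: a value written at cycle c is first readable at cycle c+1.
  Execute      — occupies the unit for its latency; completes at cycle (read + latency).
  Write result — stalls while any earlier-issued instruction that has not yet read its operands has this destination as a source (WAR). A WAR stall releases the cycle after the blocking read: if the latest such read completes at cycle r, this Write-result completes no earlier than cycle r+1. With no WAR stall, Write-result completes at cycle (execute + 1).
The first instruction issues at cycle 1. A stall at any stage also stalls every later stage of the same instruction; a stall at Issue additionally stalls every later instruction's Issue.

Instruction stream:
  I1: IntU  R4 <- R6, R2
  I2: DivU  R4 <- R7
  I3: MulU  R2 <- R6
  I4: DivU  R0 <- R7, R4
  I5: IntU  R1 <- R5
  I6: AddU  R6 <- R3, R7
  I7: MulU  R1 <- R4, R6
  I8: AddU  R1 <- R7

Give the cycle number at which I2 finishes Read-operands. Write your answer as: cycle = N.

  I1 | 1 | 2 | 3 | 4
  I2 | 5 | 6 | 13 | 14   WAW R4: wait I1 write@4
  I3 | 6 | 7 | 10 | 11
  I4 | 15 | 16 | 23 | 24   struct: DivU busy until I2 writes@14
  I5 | 16 | 17 | 18 | 19
  I6 | 17 | 18 | 20 | 21
  I7 | 20 | 22 | 25 | 26   WAW R1: wait I5 write@19 · RAW R6: wait I6 write@21
  I8 | 27 | 28 | 30 | 31   WAW R1: wait I7 write@26

cycle = 6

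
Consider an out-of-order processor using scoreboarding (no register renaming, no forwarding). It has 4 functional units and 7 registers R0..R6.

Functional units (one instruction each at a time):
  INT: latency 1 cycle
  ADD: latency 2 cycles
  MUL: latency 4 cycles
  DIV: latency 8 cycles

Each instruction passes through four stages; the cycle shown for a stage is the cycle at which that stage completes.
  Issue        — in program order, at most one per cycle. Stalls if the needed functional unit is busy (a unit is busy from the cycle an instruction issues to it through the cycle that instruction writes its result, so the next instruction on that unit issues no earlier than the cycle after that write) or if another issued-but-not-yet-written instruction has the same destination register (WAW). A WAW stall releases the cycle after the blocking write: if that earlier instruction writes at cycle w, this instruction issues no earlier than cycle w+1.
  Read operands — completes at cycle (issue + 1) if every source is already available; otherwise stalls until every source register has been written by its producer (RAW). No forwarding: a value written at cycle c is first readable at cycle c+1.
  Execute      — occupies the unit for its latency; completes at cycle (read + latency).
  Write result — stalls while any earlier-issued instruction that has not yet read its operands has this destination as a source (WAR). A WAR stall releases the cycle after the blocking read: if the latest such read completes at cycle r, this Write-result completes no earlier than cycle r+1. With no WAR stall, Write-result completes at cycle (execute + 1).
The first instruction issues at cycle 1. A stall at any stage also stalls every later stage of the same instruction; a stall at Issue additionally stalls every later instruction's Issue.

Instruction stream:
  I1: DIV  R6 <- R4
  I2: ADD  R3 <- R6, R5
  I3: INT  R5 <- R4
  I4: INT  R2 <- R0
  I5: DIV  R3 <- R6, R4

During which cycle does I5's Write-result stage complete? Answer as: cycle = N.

I1  is:1  ro:2  ex:10  wr:11
I2  is:2  ro:12  ex:14  wr:15  — RAW R6: wait I1 write@11
I3  is:3  ro:4  ex:5  wr:13  — WAR R5: wait I2 read@12
I4  is:14  ro:15  ex:16  wr:17  — struct: INT busy until I3 writes@13
I5  is:16  ro:17  ex:25  wr:26  — WAW R3: wait I2 write@15

cycle = 26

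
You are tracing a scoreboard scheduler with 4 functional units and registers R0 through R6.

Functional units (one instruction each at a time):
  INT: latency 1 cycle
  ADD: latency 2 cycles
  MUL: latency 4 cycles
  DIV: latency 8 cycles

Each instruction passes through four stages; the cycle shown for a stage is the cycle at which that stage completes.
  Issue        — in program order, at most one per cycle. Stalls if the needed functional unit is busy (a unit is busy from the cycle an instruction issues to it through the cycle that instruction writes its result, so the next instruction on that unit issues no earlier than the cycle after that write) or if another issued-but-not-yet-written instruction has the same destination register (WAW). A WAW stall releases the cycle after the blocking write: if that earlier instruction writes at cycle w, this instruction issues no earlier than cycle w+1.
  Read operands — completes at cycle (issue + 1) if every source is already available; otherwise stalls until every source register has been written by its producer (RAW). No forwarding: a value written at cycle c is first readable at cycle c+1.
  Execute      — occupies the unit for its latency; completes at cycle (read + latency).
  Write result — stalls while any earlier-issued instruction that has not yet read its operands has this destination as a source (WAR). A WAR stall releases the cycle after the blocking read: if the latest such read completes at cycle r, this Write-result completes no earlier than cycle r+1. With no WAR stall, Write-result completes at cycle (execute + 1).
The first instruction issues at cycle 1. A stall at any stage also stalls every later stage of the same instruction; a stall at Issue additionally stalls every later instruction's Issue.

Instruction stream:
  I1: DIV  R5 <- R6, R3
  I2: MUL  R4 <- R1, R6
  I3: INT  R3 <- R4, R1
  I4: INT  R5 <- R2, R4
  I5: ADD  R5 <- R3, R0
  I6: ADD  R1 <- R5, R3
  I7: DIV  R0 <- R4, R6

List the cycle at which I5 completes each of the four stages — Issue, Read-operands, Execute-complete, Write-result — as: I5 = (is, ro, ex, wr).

1) issue 1, read 2, done 10, write 11
2) issue 2, read 3, done 7, write 8
3) issue 3, read 9, done 10, write 11  <RAW R4: wait I2 write@8>
4) issue 12, read 13, done 14, write 15  <struct: INT busy until I3 writes@11>
5) issue 16, read 17, done 19, write 20  <WAW R5: wait I4 write@15>
6) issue 21, read 22, done 24, write 25  <struct: ADD busy until I5 writes@20>
7) issue 22, read 23, done 31, write 32

I5 = (16, 17, 19, 20)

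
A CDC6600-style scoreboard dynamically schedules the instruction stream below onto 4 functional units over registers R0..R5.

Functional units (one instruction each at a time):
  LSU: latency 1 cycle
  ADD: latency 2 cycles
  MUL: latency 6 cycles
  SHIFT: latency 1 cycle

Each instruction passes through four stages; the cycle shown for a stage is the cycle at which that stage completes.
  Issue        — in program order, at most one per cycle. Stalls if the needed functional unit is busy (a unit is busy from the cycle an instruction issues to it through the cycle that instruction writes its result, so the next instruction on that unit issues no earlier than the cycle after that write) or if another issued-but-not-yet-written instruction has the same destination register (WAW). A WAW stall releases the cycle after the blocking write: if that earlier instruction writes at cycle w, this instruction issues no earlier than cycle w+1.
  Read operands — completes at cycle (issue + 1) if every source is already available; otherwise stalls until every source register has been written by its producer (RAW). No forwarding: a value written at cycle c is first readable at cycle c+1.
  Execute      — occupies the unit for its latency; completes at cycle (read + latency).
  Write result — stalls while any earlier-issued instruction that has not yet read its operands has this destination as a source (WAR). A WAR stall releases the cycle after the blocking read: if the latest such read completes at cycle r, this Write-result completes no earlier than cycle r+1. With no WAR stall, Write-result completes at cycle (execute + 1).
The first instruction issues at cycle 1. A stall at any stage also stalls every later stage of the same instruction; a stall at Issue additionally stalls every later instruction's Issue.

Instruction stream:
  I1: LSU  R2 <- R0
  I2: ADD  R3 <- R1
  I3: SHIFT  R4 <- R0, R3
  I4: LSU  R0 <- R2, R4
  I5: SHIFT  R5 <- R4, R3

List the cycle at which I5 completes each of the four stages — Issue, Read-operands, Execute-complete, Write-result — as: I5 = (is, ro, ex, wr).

I5 = (10, 11, 12, 13)

[I1] 1/2/3/4
[I2] 2/3/5/6
[I3] 3/7/8/9  (RAW R3: wait I2 write@6)
[I4] 5/10/11/12  (struct: LSU busy until I1 writes@4; RAW R4: wait I3 write@9)
[I5] 10/11/12/13  (struct: SHIFT busy until I3 writes@9)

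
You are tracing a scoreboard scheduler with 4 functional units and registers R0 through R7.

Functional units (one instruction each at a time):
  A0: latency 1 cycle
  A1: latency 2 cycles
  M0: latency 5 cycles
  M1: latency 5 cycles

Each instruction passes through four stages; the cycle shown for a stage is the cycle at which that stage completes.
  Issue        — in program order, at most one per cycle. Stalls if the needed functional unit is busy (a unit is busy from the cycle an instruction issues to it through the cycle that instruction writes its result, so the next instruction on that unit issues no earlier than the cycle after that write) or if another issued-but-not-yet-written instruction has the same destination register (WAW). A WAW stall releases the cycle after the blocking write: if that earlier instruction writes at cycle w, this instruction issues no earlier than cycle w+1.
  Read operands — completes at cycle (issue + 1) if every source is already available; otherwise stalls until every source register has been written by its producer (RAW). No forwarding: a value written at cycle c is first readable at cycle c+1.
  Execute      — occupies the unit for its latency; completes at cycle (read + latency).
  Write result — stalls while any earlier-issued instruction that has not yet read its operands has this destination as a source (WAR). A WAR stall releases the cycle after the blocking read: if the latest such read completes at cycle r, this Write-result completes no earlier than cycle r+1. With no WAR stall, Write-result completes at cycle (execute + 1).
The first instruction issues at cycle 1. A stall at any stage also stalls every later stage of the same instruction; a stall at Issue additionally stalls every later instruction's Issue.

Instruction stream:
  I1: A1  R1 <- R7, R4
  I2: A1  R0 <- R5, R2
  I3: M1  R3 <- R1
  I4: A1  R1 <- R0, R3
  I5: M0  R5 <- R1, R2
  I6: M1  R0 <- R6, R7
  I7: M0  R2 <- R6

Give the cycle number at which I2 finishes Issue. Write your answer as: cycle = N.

cycle = 6

[I1] 1/2/4/5
[I2] 6/7/9/10  (struct: A1 busy until I1 writes@5)
[I3] 7/8/13/14
[I4] 11/15/17/18  (struct: A1 busy until I2 writes@10; RAW R3: wait I3 write@14)
[I5] 12/19/24/25  (RAW R1: wait I4 write@18)
[I6] 15/16/21/22  (struct: M1 busy until I3 writes@14)
[I7] 26/27/32/33  (struct: M0 busy until I5 writes@25)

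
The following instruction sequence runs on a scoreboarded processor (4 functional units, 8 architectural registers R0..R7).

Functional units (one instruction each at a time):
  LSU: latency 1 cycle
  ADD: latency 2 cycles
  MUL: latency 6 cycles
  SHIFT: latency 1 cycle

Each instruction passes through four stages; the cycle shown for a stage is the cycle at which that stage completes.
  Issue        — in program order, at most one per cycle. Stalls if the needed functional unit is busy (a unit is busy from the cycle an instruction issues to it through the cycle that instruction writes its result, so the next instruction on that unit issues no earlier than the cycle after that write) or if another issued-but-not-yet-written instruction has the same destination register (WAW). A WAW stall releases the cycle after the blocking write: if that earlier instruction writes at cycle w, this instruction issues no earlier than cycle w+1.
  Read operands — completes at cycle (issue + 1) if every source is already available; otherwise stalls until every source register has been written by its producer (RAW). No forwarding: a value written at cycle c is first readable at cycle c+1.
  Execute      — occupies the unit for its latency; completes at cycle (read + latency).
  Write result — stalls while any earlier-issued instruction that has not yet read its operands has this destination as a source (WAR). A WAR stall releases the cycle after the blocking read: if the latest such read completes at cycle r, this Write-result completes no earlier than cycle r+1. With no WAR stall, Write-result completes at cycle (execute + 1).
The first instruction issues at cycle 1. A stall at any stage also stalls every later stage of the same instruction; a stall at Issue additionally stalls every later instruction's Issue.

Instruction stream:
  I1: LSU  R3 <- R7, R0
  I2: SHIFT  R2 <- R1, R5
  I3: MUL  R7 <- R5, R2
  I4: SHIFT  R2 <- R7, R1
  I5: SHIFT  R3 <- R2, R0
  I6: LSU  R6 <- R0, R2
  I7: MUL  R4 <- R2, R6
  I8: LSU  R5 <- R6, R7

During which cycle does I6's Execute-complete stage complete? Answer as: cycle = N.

cycle = 20

I1  is:1  ro:2  ex:3  wr:4
I2  is:2  ro:3  ex:4  wr:5
I3  is:3  ro:6  ex:12  wr:13  — RAW R2: wait I2 write@5
I4  is:6  ro:14  ex:15  wr:16  — struct: SHIFT busy until I2 writes@5, RAW R7: wait I3 write@13
I5  is:17  ro:18  ex:19  wr:20  — struct: SHIFT busy until I4 writes@16
I6  is:18  ro:19  ex:20  wr:21
I7  is:19  ro:22  ex:28  wr:29  — RAW R6: wait I6 write@21
I8  is:22  ro:23  ex:24  wr:25  — struct: LSU busy until I6 writes@21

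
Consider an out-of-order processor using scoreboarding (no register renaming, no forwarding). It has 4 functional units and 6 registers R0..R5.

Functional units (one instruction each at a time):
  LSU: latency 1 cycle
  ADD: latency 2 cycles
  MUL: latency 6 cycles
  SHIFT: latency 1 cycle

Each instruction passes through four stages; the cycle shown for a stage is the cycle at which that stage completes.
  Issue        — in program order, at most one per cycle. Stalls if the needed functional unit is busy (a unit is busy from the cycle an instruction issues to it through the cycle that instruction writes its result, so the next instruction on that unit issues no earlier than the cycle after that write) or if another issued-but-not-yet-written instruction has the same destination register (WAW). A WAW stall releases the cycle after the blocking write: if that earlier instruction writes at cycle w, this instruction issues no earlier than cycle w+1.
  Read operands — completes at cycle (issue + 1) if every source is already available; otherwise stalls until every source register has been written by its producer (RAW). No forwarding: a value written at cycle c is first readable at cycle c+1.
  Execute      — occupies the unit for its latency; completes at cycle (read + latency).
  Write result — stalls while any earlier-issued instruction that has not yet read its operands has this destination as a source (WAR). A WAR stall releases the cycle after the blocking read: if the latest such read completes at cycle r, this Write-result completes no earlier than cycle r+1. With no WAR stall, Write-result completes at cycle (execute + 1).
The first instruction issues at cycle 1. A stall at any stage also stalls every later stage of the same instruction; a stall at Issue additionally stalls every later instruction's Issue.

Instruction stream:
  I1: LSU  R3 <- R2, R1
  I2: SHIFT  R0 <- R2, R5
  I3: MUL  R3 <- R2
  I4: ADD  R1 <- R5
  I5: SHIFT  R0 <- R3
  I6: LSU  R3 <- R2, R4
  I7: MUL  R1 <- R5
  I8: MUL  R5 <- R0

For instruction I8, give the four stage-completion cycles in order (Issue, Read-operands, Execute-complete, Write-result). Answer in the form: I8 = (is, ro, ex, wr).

I8 = (24, 25, 31, 32)

cycle 1: issue I1 (LSU)
cycle 2: I1 read-ops · issue I2 (SHIFT)
cycle 3: I1 finished on LSU · I2 read-ops
cycle 4: I1→R3 · I2 finished on SHIFT
cycle 5: I2→R0 · issue I3 (MUL)
cycle 6: I3 read-ops · issue I4 (ADD)
cycle 7: I4 read-ops · issue I5 (SHIFT)
cycle 9: I4 finished on ADD
cycle 10: I4→R1
cycle 12: I3 finished on MUL
cycle 13: I3→R3
cycle 14: I5 read-ops · issue I6 (LSU)
cycle 15: I5 finished on SHIFT · I6 read-ops · issue I7 (MUL)
cycle 16: I5→R0 · I6 finished on LSU · I7 read-ops
cycle 17: I6→R3
cycle 22: I7 finished on MUL
cycle 23: I7→R1
cycle 24: issue I8 (MUL)
cycle 25: I8 read-ops
cycle 31: I8 finished on MUL
cycle 32: I8→R5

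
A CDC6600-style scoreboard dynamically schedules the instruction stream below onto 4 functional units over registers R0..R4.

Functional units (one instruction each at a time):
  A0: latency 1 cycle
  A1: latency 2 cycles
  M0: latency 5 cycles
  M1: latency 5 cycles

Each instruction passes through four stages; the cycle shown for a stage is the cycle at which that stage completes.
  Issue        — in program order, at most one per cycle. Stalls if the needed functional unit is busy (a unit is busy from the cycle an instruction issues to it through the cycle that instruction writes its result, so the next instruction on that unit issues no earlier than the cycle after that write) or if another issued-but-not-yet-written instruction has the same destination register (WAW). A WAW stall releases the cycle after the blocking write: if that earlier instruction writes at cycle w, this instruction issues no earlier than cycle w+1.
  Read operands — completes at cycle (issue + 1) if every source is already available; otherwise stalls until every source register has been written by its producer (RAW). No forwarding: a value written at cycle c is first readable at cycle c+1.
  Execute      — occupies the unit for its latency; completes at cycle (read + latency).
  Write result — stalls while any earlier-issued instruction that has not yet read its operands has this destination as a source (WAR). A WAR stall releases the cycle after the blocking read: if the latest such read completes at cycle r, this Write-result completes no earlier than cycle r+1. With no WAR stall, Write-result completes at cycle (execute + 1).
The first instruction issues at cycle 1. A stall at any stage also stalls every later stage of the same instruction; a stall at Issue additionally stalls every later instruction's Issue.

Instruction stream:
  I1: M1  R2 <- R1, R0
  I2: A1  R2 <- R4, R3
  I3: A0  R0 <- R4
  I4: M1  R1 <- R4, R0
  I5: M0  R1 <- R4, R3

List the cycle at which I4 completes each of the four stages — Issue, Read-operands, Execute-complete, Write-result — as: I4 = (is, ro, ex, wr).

I4 = (11, 14, 19, 20)

t=1  I1→M1
t=2  I1 RO
t=7  I1 EX
t=8  I1 WR R2
t=9  I2→A1
t=10  I2 RO | I3→A0
t=11  I3 RO | I4→M1
t=12  I2 EX | I3 EX
t=13  I2 WR R2 | I3 WR R0
t=14  I4 RO
t=19  I4 EX
t=20  I4 WR R1
t=21  I5→M0
t=22  I5 RO
t=27  I5 EX
t=28  I5 WR R1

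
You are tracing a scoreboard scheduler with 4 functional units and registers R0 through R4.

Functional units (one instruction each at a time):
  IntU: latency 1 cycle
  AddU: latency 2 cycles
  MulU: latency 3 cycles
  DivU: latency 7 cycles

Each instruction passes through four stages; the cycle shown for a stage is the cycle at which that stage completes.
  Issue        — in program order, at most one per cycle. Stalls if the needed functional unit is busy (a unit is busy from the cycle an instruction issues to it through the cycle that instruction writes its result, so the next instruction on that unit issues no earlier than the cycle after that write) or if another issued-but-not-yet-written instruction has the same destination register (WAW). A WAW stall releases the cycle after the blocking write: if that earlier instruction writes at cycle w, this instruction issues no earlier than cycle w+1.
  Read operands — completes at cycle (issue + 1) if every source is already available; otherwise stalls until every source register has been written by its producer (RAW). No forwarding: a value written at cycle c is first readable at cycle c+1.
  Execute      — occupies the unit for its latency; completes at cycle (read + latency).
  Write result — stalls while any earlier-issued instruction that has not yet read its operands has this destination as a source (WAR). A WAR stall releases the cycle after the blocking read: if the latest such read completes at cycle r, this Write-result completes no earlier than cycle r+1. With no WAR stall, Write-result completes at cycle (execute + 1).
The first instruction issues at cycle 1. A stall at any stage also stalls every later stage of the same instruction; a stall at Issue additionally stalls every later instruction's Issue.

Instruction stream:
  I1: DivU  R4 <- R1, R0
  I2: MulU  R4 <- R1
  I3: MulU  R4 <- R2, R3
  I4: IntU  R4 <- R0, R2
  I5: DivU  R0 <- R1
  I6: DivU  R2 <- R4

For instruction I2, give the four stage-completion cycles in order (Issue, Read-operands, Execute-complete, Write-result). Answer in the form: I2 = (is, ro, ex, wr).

I2 = (11, 12, 15, 16)

I1: IS=1 RO=2 EX=9 WR=10
I2: IS=11 RO=12 EX=15 WR=16  [WAW R4: wait I1 write@10]
I3: IS=17 RO=18 EX=21 WR=22  [struct: MulU busy until I2 writes@16]
I4: IS=23 RO=24 EX=25 WR=26  [WAW R4: wait I3 write@22]
I5: IS=24 RO=25 EX=32 WR=33
I6: IS=34 RO=35 EX=42 WR=43  [struct: DivU busy until I5 writes@33]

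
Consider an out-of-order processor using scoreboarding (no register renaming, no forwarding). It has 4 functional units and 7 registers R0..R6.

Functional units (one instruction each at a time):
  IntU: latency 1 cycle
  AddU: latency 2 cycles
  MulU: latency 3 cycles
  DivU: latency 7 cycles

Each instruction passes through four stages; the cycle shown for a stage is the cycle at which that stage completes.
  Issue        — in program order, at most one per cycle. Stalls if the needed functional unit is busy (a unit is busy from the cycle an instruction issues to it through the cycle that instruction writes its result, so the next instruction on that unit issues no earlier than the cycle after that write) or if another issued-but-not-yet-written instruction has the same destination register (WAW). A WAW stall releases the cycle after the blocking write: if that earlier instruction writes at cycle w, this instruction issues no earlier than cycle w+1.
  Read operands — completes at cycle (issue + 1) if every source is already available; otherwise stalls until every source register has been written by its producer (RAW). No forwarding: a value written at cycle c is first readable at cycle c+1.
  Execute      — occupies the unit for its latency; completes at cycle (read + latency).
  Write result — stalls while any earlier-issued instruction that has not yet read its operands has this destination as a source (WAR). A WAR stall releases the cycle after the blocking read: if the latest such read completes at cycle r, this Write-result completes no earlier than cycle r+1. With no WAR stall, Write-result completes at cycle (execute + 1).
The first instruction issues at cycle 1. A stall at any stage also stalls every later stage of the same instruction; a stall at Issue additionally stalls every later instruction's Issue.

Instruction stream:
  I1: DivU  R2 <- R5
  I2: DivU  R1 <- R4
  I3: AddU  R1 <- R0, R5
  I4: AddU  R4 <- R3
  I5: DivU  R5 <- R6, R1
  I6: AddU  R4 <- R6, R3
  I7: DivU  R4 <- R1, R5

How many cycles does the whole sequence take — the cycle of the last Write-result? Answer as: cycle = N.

cycle = 46

I1 -> (1, 2, 9, 10)
I2 -> (11, 12, 19, 20)  // struct: DivU busy until I1 writes@10
I3 -> (21, 22, 24, 25)  // WAW R1: wait I2 write@20
I4 -> (26, 27, 29, 30)  // struct: AddU busy until I3 writes@25
I5 -> (27, 28, 35, 36)
I6 -> (31, 32, 34, 35)  // struct: AddU busy until I4 writes@30
I7 -> (37, 38, 45, 46)  // struct: DivU busy until I5 writes@36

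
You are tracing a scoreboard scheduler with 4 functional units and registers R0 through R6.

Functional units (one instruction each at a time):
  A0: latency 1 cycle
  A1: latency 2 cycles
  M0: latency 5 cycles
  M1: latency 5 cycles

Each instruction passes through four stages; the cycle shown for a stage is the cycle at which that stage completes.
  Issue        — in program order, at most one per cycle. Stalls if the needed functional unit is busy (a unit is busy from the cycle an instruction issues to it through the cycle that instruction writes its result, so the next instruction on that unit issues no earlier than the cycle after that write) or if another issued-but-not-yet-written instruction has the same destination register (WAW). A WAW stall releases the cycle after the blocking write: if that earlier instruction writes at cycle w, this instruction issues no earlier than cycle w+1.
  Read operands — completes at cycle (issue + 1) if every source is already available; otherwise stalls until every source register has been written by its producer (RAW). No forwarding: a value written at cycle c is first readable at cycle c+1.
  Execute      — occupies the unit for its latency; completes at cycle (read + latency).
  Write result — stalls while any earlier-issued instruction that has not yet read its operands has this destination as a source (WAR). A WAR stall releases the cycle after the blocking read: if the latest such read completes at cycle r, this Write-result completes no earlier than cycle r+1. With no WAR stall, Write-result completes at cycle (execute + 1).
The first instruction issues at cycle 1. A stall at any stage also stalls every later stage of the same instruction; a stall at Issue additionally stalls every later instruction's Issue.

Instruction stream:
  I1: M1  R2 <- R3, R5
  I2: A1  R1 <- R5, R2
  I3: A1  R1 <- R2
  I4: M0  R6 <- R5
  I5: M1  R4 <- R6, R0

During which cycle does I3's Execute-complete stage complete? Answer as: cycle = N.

  I1 | 1 | 2 | 7 | 8
  I2 | 2 | 9 | 11 | 12   RAW R2: wait I1 write@8
  I3 | 13 | 14 | 16 | 17   struct: A1 busy until I2 writes@12
  I4 | 14 | 15 | 20 | 21
  I5 | 15 | 22 | 27 | 28   RAW R6: wait I4 write@21

cycle = 16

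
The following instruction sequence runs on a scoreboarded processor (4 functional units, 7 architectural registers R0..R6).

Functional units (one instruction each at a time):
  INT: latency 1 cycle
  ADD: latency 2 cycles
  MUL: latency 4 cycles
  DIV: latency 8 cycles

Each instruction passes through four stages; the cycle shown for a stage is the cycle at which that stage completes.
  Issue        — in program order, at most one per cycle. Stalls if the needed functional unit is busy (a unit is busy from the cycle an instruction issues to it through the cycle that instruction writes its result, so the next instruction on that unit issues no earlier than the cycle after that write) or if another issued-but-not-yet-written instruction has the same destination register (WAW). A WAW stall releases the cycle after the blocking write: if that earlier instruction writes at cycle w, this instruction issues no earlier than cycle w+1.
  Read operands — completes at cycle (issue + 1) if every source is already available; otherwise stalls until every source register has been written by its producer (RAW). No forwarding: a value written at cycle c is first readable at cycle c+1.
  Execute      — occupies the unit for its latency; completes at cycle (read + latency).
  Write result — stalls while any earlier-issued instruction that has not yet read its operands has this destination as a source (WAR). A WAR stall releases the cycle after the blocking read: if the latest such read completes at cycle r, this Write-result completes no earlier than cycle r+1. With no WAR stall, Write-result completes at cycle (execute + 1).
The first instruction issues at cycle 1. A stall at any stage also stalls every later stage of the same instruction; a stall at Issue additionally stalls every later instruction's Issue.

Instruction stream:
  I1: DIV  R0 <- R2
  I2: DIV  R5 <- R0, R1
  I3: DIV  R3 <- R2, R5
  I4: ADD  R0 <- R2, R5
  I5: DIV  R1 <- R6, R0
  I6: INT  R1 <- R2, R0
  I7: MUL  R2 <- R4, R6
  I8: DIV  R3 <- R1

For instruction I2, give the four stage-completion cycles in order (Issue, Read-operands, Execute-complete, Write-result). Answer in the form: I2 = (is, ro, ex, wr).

1) issue 1, read 2, done 10, write 11
2) issue 12, read 13, done 21, write 22  <struct: DIV busy until I1 writes@11>
3) issue 23, read 24, done 32, write 33  <struct: DIV busy until I2 writes@22>
4) issue 24, read 25, done 27, write 28
5) issue 34, read 35, done 43, write 44  <struct: DIV busy until I3 writes@33>
6) issue 45, read 46, done 47, write 48  <WAW R1: wait I5 write@44>
7) issue 46, read 47, done 51, write 52
8) issue 47, read 49, done 57, write 58  <RAW R1: wait I6 write@48>

I2 = (12, 13, 21, 22)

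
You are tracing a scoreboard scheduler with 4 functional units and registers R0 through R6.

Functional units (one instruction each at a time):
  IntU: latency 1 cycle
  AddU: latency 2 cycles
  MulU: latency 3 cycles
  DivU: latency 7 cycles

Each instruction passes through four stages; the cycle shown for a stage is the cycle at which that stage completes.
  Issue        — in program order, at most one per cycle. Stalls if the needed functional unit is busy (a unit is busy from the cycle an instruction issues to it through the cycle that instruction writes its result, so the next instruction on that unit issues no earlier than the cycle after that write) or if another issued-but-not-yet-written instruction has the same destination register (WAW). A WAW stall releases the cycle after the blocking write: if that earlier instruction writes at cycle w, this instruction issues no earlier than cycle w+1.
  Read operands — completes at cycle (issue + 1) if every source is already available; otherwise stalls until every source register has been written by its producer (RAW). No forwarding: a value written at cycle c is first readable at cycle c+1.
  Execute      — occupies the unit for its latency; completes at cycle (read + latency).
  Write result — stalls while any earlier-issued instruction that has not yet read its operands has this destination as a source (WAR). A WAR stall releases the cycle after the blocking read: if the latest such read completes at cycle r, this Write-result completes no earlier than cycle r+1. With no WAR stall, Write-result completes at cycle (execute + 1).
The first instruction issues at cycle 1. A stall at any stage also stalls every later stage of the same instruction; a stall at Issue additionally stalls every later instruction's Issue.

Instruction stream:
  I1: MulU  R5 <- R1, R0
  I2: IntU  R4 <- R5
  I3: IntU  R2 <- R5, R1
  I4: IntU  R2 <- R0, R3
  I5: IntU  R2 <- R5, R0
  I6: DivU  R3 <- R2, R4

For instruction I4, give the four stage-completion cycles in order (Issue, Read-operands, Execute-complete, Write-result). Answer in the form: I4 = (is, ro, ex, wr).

I4 = (14, 15, 16, 17)

[I1] 1/2/5/6
[I2] 2/7/8/9  (RAW R5: wait I1 write@6)
[I3] 10/11/12/13  (struct: IntU busy until I2 writes@9)
[I4] 14/15/16/17  (struct: IntU busy until I3 writes@13)
[I5] 18/19/20/21  (struct: IntU busy until I4 writes@17)
[I6] 19/22/29/30  (RAW R2: wait I5 write@21)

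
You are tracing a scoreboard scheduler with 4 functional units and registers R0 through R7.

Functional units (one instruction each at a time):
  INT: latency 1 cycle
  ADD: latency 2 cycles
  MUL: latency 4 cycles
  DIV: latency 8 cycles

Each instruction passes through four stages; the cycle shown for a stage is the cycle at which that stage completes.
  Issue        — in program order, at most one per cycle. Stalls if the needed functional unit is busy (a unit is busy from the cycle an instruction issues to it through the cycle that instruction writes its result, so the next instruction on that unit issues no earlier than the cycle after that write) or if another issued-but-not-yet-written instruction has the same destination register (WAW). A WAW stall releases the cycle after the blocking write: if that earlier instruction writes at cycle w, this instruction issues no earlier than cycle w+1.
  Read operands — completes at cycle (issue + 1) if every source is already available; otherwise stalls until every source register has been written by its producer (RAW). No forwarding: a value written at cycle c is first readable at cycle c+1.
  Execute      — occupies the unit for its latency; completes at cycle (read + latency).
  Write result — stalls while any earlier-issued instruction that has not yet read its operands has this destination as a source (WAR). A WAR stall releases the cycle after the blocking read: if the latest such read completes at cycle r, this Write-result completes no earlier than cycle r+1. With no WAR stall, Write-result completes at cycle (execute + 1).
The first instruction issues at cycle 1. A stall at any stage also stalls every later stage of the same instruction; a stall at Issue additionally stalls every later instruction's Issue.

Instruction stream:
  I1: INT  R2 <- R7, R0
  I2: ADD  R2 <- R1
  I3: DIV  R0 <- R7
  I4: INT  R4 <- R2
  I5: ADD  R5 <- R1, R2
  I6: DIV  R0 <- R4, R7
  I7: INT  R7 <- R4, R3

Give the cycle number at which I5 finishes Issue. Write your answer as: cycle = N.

[1] I1 dispatched to INT
[2] I1 operands ready
[3] I1 complete
[4] R2←I1
[5] I2 dispatched to ADD
[6] I2 operands ready | I3 dispatched to DIV
[7] I3 operands ready | I4 dispatched to INT
[8] I2 complete
[9] R2←I2
[10] I4 operands ready | I5 dispatched to ADD
[11] I4 complete | I5 operands ready
[12] R4←I4
[13] I5 complete
[14] R5←I5
[15] I3 complete
[16] R0←I3
[17] I6 dispatched to DIV
[18] I6 operands ready | I7 dispatched to INT
[19] I7 operands ready
[20] I7 complete
[21] R7←I7
[26] I6 complete
[27] R0←I6

cycle = 10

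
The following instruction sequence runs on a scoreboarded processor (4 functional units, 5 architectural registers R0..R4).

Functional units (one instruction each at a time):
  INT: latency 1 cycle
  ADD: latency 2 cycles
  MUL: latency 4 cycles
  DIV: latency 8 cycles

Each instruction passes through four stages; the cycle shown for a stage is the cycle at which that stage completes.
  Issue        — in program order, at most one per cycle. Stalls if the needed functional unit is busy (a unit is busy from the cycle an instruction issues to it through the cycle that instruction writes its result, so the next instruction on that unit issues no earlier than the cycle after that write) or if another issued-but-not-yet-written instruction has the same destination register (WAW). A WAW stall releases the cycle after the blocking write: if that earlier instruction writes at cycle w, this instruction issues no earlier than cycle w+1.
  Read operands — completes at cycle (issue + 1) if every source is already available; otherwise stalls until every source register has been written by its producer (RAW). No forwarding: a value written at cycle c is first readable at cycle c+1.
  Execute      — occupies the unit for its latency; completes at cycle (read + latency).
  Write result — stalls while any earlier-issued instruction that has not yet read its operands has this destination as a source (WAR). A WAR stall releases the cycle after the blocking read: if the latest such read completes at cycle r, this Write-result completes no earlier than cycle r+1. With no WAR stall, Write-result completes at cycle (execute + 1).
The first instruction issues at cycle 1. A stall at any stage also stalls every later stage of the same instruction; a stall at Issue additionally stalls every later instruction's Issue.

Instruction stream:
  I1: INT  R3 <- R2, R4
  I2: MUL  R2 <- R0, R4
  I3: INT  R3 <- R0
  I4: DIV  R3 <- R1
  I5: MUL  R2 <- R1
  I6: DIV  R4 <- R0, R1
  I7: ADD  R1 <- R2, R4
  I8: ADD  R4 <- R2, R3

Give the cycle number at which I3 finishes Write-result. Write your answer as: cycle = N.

I1 -> (1, 2, 3, 4)
I2 -> (2, 3, 7, 8)
I3 -> (5, 6, 7, 8)  // struct: INT busy until I1 writes@4
I4 -> (9, 10, 18, 19)  // WAW R3: wait I3 write@8
I5 -> (10, 11, 15, 16)
I6 -> (20, 21, 29, 30)  // struct: DIV busy until I4 writes@19
I7 -> (21, 31, 33, 34)  // RAW R4: wait I6 write@30
I8 -> (35, 36, 38, 39)  // struct: ADD busy until I7 writes@34

cycle = 8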